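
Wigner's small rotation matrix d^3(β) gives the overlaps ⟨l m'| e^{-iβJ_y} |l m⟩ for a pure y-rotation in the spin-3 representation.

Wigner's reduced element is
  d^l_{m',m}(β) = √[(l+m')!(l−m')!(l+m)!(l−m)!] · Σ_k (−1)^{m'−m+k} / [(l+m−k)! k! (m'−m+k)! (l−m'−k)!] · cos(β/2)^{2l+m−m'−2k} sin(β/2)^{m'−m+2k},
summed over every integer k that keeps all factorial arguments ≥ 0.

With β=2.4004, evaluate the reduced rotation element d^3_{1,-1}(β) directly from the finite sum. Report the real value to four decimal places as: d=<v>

d=-0.0466

d^3_{1,-1}(β=2.4004) via Wigner's sum:
With c≡cos(β/2)=0.362171 and s≡sin(β/2)=0.932112, N=[24·2·2·24]^{1/2}=48.000000
The bounds max(0,m−m')=0 and min(l+m,l−m')=2 give 3 terms
  k=0: (−1)^2·48.0000/(8)·0.3622^4·0.9321^2 = +0.089690
  k=1: (−1)^3·48.0000/(6)·0.3622^2·0.9321^4 = -0.792118
  k=2: (−1)^4·48.0000/(48)·0.3622^0·0.9321^6 = +0.655854
d^3_{1,-1}(2.4004) = +0.089690 -0.792118 +0.655854 = -0.046574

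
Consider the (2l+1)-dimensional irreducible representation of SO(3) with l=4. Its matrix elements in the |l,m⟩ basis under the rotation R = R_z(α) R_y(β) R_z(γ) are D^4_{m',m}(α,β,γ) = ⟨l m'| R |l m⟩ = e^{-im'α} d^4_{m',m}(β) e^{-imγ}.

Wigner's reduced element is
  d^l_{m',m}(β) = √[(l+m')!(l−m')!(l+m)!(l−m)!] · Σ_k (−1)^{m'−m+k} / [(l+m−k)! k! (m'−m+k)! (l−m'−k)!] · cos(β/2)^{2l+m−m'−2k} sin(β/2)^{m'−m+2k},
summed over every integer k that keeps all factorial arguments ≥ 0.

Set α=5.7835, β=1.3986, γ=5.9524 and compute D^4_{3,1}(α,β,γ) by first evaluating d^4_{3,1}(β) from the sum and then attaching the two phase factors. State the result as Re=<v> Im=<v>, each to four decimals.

D^4_{3,1}(5.7835,1.3986,5.9524) = e^{-i·3·5.7835}·d^4_{3,1}(1.3986)·e^{-i·1·5.9524}. Compute d first:
Half-angle: c=0.765293, s=0.643682. N=√(5040·1·120·6)=1904.940944
Admissible k: 0..1 (factorial args all ≥0)
  k=0: (−1)^2·1904.9409/(240)·0.7653^6·0.6437^2 = +0.660662
  k=1: (−1)^3·1904.9409/(144)·0.7653^4·0.6437^4 = -0.778961
d^4_{3,1}(1.3986) = +0.660662 -0.778961 = -0.118299
Phases: e^{-i·(3)·5.7835}=+0.071679+0.997428i, e^{-i·(1)·5.9524}=+0.945788+0.324786i ⇒ D=+0.030303-0.114352i

Re=0.0303 Im=-0.1144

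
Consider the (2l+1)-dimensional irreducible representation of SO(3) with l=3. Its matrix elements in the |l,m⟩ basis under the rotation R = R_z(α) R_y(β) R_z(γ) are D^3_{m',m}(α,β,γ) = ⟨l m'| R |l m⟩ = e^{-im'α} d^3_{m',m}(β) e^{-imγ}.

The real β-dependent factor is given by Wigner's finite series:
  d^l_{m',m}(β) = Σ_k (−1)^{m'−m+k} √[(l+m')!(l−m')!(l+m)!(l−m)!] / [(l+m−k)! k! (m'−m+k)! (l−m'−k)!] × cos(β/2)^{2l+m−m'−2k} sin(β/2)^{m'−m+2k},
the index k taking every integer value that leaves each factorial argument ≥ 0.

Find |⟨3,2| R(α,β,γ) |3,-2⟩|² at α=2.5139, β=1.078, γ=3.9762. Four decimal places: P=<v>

First d^3_{2,-2}(β=1.078), then the phase factors e^{-i(2)α} and e^{-i(-2)γ}:
With c≡cos(β/2)=0.858222 and s≡sin(β/2)=0.513278, N=[120·1·1·120]^{1/2}=120.000000
Admissible k: 0..1 (factorial args all ≥0)
  k=0: (−1)^4·120.0000/(24)·0.8582^2·0.5133^4 = +0.255611
  k=1: (−1)^5·120.0000/(120)·0.8582^0·0.5133^6 = -0.018286
d^3_{2,-2}(1.078) = +0.255611 -0.018286 = +0.237326
|D^3_{2,-2}|² = |d^3_{2,-2}(β)|² = (+0.237326)² = 0.056323 (the z-rotation phases have unit modulus)

P=0.0563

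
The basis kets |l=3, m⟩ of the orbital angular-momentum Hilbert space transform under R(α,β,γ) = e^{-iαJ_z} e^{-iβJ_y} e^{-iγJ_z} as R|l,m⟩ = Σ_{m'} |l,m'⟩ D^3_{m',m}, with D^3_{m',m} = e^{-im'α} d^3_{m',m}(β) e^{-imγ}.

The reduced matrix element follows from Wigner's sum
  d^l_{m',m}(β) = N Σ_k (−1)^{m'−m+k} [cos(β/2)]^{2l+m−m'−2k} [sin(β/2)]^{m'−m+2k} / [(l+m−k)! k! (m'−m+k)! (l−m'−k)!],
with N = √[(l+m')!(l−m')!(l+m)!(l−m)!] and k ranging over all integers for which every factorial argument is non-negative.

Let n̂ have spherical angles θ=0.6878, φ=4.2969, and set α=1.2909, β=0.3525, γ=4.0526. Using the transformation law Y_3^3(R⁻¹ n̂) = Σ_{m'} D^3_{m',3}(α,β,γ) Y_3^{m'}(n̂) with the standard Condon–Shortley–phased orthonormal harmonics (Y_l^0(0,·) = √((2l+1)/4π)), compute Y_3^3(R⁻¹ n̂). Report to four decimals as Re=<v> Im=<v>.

Need the full column D^3_{m',3} for m'=−3..3 at α=1.2909, β=0.3525, γ=4.0526.
cos(β/2)=0.984508, sin(β/2)=0.175339
d^3_{-3,3}: single k=6 term ⇒ +0.000029;  D = -0.000012-0.000026i
d^3_{-2,3}: single k=5 term ⇒ +0.000400;  D = -0.000395+0.000060i
d^3_{-1,3}: single k=4 term ⇒ +0.003548;  D = -0.000455+0.003519i
d^3_{0,3}: single k=3 term ⇒ +0.023004;  D = +0.021111+0.009140i
d^3_{1,3}: single k=2 term ⇒ +0.111861;  D = +0.071071-0.086382i
d^3_{2,3}: single k=1 term ⇒ +0.397238;  D = -0.225094-0.327308i
d^3_{3,3}: single k=0 term ⇒ +0.910575;  D = -0.863621+0.288628i
Y_3^{m'}(θ=0.6878,φ=4.2969) and Σ D·Y over m':
  (-0.0000-0.0000i)·(+0.1012-0.0340i)  (-0.0004+0.0001i)·(-0.2145-0.2350i)  (-0.0005+0.0035i)·(-0.1644+0.3726i)  (+0.0211+0.0091i)·(-0.0044+0.0000i)  (+0.0711-0.0864i)·(+0.1644+0.3726i)  (-0.2251-0.3273i)·(-0.2145+0.2350i)  (-0.8636+0.2886i)·(-0.1012-0.0340i)
Y_3^3(R⁻¹ n̂) = +0.265063+0.029059i

Re=0.2651 Im=0.0291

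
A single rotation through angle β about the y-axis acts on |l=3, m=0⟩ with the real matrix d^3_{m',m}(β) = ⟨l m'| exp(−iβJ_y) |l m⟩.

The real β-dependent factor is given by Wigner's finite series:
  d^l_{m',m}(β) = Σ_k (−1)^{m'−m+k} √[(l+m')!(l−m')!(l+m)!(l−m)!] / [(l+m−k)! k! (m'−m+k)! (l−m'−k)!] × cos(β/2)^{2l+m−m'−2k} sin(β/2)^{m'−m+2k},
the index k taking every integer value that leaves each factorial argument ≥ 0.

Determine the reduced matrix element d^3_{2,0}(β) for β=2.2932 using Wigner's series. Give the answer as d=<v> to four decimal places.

d^3_{2,0}(β=2.2932) via Wigner's sum:
With c≡cos(β/2)=0.411588 and s≡sin(β/2)=0.911370, N=[120·1·6·6]^{1/2}=65.726707
k: max(0,(0)−(2))=0 … min(3+(0),3−(2))=1
  k=0: (−1)^2·65.7267/(12)·0.4116^4·0.9114^2 = +0.130558
  k=1: (−1)^3·65.7267/(12)·0.4116^2·0.9114^4 = -0.640126
d^3_{2,0}(2.2932) = +0.130558 -0.640126 = -0.509568

d=-0.5096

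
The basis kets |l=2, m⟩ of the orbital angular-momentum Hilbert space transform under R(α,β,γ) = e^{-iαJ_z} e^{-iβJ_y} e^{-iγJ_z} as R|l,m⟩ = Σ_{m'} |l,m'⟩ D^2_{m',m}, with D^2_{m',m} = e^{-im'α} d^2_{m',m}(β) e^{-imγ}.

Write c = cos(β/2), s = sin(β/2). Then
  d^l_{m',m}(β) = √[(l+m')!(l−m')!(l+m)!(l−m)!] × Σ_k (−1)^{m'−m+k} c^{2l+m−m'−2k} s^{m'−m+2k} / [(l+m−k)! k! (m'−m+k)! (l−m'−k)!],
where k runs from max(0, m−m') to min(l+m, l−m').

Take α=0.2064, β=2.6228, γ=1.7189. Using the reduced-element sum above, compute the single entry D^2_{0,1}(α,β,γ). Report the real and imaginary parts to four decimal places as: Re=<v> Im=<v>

Re=0.0778 Im=0.5216

D^2_{0,1}(0.2064,2.6228,1.7189) = e^{-i·0·0.2064}·d^2_{0,1}(2.6228)·e^{-i·1·1.7189}. Compute d first:
c=cos(2.6228/2)=0.256497, s=sin(2.6228/2)=0.966545; N=√[2·2·6·1]=4.898979
k∈{1,2} keeps every argument non-negative
  k=1: (−1)^0·4.8990/(2)·0.2565^3·0.9665^1 = +0.039953
  k=2: (−1)^1·4.8990/(2)·0.2565^1·0.9665^3 = -0.567315
d^2_{0,1}(2.6228) = +0.039953 -0.567315 = -0.527362
D = (+1.000000+0.000000i)·(-0.527362)·(-0.147563-0.989053i) = +0.077819+0.521589i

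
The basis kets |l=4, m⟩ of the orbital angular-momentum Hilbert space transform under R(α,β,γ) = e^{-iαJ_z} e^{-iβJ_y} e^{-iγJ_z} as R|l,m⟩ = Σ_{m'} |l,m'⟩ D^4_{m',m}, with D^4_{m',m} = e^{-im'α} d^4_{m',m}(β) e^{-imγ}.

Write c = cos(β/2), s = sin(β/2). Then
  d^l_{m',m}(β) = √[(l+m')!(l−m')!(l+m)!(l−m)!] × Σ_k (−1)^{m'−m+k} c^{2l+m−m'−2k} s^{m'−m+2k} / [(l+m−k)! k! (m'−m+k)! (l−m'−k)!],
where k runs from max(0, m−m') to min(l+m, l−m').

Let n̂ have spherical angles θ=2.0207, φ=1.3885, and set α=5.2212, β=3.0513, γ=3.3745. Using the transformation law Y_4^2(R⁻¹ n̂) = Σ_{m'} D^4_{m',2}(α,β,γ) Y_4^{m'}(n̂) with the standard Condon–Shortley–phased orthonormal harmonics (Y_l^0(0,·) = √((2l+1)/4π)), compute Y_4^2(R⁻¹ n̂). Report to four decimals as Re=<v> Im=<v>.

Re=-0.0073 Im=-0.0086

Need the full column D^4_{m',2} for m'=−4..4 at α=5.2212, β=3.0513, γ=3.3745.
cos(β/2)=0.045131, sin(β/2)=0.998981
d^4_{-4,2}: single k=6 term ⇒ +0.010712;  D = +0.000015+0.010712i
d^4_{-3,2}: k∈[5..6] ⇒ +0.001027 -0.167664 = -0.166637;  D = +0.145417-0.081374i
d^4_{-2,2}: k∈[4..6] ⇒ +0.000062 -0.024293 +0.991878 = +0.967647;  D = -0.824027-0.507267i
d^4_{-1,2}: k∈[3..5] ⇒ +0.000003 -0.001940 +0.190113 = +0.188176;  D = +0.008088-0.188002i
d^4_{0,2}: k∈[2..4] ⇒ +0.000000 -0.000105 +0.019205 = +0.019101;  D = +0.017066-0.008579i
d^4_{1,2}: k∈[1..3] ⇒ +0.000000 -0.000004 +0.001293 = +0.001289;  D = +0.001067+0.000724i
d^4_{2,2}: k∈[0..2] ⇒ +0.000000 -0.000000 +0.000062 = +0.000062;  D = -0.000005+0.000062i
d^4_{3,2}: k∈[0..1] ⇒ -0.000000 +0.000002 = +0.000002;  D = -0.000002+0.000001i
d^4_{4,2}: single k=0 term ⇒ +0.000000;  D = -0.000000-0.000000i
Y_4^{m'}(θ=2.0207,φ=1.3885) and Σ D·Y over m':
  (+0.0000+0.0107i)·(+0.2170+0.1939i)  (+0.1454-0.0814i)·(+0.2067-0.3395i)  (-0.8240-0.5073i)·(-0.0821-0.0313i)  (+0.0081-0.1880i)·(+0.0563-0.3054i)  (+0.0171-0.0086i)·(-0.1504+0.0000i)  (+0.0011+0.0007i)·(-0.0563-0.3054i)  (-0.0000+0.0001i)·(-0.0821+0.0313i)  (-0.0000+0.0000i)·(-0.2067-0.3395i)  (-0.0000-0.0000i)·(+0.2170-0.1939i)
Y_4^2(R⁻¹ n̂) = -0.007268-0.008553i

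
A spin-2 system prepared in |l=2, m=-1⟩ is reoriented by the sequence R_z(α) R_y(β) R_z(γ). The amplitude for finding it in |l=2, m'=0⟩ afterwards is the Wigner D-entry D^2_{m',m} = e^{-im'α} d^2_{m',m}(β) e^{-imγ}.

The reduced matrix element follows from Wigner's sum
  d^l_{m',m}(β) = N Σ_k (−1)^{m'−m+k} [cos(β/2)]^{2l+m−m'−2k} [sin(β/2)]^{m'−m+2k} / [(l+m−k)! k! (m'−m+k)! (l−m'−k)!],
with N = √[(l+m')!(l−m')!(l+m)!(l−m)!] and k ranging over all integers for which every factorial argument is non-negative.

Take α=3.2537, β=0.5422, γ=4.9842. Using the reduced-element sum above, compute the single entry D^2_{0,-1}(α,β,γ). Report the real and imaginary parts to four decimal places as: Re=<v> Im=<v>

First d^2_{0,-1}(β=0.5422), then the phase factors e^{-i(0)α} and e^{-i(-1)γ}:
c=cos(0.5422/2)=0.963477, s=sin(0.5422/2)=0.267791; N=√[2·2·1·6]=4.898979
k∈{0,1} keeps every argument non-negative
  k=0: (−1)^1·4.8990/(2)·0.9635^3·0.2678^1 = -0.586673
  k=1: (−1)^2·4.8990/(2)·0.9635^1·0.2678^3 = +0.045322
d^2_{0,-1}(0.5422) = -0.586673 +0.045322 = -0.541351
Attach z-rotation phases: D = e^{-i(0)(3.2537)}·(-0.541351)·e^{-i(-1)(4.9842)} = -0.145340+0.521476i

Re=-0.1453 Im=0.5215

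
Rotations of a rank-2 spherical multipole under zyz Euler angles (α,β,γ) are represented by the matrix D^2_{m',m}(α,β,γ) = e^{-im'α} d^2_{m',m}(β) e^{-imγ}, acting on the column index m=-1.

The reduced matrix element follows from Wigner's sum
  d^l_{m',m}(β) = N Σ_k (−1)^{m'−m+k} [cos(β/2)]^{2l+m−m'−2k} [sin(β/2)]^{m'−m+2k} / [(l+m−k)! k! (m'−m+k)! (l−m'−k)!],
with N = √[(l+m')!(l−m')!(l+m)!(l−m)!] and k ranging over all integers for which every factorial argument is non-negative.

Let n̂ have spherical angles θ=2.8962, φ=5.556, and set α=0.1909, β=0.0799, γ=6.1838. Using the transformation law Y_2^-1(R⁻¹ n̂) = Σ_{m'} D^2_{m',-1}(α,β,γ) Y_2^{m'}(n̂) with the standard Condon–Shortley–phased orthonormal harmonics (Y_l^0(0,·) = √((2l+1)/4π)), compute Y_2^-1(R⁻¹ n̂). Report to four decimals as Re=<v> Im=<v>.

Re=-0.1790 Im=-0.1253

Need the full column D^2_{m',-1} for m'=−2..2 at α=0.1909, β=0.0799, γ=6.1838.
cos(β/2)=0.999202, sin(β/2)=0.039939
d^2_{-2,-1}: single k=1 term ⇒ +0.079688;  D = +0.076531+0.022207i
d^2_{-1,-1}: k∈[0..1] ⇒ +0.996812 -0.004778 = +0.992034;  D = +0.987883+0.090659i
d^2_{0,-1}: k∈[0..1] ⇒ -0.097597 +0.000156 = -0.097441;  D = -0.096960+0.009668i
d^2_{1,-1}: k∈[0..1] ⇒ +0.004778 -0.000003 = +0.004775;  D = +0.004575-0.001367i
d^2_{2,-1}: single k=0 term ⇒ -0.000127;  D = -0.000113+0.000059i
Y_2^{m'}(θ=2.8962,φ=5.556) and Σ D·Y over m':
  (+0.0765+0.0222i)·(+0.0026+0.0226i)  (+0.9879+0.0907i)·(-0.1360-0.1210i)  (-0.0970+0.0097i)·(+0.5749+0.0000i)  (+0.0046-0.0014i)·(+0.1360-0.1210i)  (-0.0001+0.0001i)·(+0.0026-0.0226i)
Y_2^-1(R⁻¹ n̂) = -0.178975-0.125277i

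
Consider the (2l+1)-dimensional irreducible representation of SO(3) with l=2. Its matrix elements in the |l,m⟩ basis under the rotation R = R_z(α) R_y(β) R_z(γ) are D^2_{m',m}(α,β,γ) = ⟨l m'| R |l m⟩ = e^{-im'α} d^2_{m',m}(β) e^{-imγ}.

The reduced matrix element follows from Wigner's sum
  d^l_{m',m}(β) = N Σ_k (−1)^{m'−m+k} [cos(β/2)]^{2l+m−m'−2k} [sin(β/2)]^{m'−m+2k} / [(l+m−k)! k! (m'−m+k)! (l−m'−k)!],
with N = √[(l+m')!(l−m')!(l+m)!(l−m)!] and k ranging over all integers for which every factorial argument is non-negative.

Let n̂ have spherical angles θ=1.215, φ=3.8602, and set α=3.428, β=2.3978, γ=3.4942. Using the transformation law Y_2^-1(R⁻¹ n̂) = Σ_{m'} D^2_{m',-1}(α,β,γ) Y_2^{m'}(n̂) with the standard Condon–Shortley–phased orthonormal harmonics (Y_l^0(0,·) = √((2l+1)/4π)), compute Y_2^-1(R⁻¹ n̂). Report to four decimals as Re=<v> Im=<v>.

Re=0.1665 Im=0.1647

Need the full column D^2_{m',-1} for m'=−2..2 at α=3.428, β=2.3978, γ=3.4942.
cos(β/2)=0.363383, sin(β/2)=0.931640
d^2_{-2,-1}: single k=1 term ⇒ +0.089407;  D = -0.053778-0.071425i
d^2_{-1,-1}: k∈[0..1] ⇒ +0.017436 -0.343832 = -0.326395;  D = -0.261992-0.194664i
d^2_{0,-1}: k∈[0..1] ⇒ -0.109501 +0.719754 = +0.610254;  D = -0.572708-0.210749i
d^2_{1,-1}: k∈[0..1] ⇒ +0.343832 -0.753342 = -0.409510;  D = -0.408613-0.027090i
d^2_{2,-1}: single k=0 term ⇒ -0.587677;  D = +0.573486-0.128367i
Y_2^{m'}(θ=1.215,φ=3.8602) and Σ D·Y over m':
  (-0.0538-0.0714i)·(+0.0452-0.3364i)  (-0.2620-0.1947i)·(-0.1899+0.1661i)  (-0.5727-0.2107i)·(-0.2006+0.0000i)  (-0.4086-0.0271i)·(+0.1899+0.1661i)  (+0.5735-0.1284i)·(+0.0452+0.3364i)
Y_2^-1(R⁻¹ n̂) = +0.166509+0.164693i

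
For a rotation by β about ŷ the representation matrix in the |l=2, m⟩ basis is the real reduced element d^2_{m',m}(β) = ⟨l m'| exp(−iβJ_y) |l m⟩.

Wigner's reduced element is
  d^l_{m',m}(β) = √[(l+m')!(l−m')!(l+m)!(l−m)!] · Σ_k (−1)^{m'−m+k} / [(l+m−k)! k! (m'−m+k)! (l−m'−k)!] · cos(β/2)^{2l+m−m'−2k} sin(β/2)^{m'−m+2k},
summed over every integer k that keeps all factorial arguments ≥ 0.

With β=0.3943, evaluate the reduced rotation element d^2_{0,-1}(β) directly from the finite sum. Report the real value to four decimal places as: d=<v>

d=-0.4344

d^2_{0,-1}(β=0.3943) via Wigner's sum:
Half-angle: c=0.980629, s=0.195875. N=√(2·2·1·6)=4.898979
k: max(0,(-1)−(0))=0 … min(2+(-1),2−(0))=1
  k=0: (−1)^1·4.8990/(2)·0.9806^3·0.1959^1 = -0.452449
  k=1: (−1)^2·4.8990/(2)·0.9806^1·0.1959^3 = +0.018052
d^2_{0,-1}(0.3943) = -0.452449 +0.018052 = -0.434397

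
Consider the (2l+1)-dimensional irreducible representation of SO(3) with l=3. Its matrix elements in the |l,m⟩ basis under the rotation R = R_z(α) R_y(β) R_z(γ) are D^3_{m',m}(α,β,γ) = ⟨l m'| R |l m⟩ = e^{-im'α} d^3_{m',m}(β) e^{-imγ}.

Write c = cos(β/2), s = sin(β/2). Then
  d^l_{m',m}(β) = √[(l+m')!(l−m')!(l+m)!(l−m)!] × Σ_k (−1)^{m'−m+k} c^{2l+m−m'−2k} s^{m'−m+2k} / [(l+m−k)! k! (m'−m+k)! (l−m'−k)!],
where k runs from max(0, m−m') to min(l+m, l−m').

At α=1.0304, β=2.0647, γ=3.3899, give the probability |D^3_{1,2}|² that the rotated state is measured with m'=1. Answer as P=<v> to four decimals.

P=0.1966

D^3_{1,2}(1.0304,2.0647,3.3899) = e^{-i·1·1.0304}·d^3_{1,2}(2.0647)·e^{-i·2·3.3899}. Compute d first:
With c≡cos(β/2)=0.512803 and s≡sin(β/2)=0.858506, N=[24·2·120·1]^{1/2}=75.894664
k∈{1,2} keeps every argument non-negative
  k=1: (−1)^0·75.8947/(24)·0.5128^5·0.8585^1 = +0.096271
  k=2: (−1)^1·75.8947/(12)·0.5128^3·0.8585^3 = -0.539649
d^3_{1,2}(2.0647) = +0.096271 -0.539649 = -0.443379
|D^3_{1,2}|² = |d^3_{1,2}(β)|² = (-0.443379)² = 0.196585 (the z-rotation phases have unit modulus)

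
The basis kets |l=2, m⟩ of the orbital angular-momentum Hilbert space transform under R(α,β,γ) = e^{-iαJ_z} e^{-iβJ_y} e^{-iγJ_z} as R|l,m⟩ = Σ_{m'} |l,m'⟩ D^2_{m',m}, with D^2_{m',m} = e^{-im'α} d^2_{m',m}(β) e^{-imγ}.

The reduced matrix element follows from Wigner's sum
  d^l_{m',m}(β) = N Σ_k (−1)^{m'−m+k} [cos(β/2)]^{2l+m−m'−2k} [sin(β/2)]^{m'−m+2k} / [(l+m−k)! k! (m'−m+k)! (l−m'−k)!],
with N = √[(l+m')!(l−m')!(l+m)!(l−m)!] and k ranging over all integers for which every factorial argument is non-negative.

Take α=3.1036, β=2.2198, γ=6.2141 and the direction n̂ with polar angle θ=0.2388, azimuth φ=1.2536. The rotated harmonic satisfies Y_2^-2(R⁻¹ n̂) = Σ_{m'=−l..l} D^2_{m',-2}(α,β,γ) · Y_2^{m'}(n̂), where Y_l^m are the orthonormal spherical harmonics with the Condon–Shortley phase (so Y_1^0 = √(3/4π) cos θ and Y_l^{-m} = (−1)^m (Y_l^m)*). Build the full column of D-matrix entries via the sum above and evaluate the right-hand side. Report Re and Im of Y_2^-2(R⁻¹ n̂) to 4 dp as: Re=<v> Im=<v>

Need the full column D^2_{m',-2} for m'=−2..2 at α=3.1036, β=2.2198, γ=6.2141.
cos(β/2)=0.444751, sin(β/2)=0.895654
d^2_{-2,-2}: single k=0 term ⇒ +0.039126;  D = +0.038232-0.008315i
d^2_{-1,-2}: single k=0 term ⇒ -0.157587;  D = +0.155148-0.027618i
d^2_{0,-2}: single k=0 term ⇒ +0.388678;  D = +0.384974-0.053533i
d^2_{1,-2}: single k=0 term ⇒ -0.639099;  D = +0.635895-0.063917i
d^2_{2,-2}: single k=0 term ⇒ +0.643519;  D = +0.642275-0.039992i
Y_2^{m'}(θ=0.2388,φ=1.2536) and Σ D·Y over m':
  (+0.0382-0.0083i)·(-0.0174-0.0128i)  (+0.1551-0.0276i)·(+0.0554-0.1687i)  (+0.3850-0.0535i)·(+0.5778+0.0000i)  (+0.6359-0.0639i)·(-0.0554-0.1687i)  (+0.6423-0.0400i)·(-0.0174+0.0128i)
Y_2^-2(R⁻¹ n̂) = +0.168951-0.153789i

Re=0.1690 Im=-0.1538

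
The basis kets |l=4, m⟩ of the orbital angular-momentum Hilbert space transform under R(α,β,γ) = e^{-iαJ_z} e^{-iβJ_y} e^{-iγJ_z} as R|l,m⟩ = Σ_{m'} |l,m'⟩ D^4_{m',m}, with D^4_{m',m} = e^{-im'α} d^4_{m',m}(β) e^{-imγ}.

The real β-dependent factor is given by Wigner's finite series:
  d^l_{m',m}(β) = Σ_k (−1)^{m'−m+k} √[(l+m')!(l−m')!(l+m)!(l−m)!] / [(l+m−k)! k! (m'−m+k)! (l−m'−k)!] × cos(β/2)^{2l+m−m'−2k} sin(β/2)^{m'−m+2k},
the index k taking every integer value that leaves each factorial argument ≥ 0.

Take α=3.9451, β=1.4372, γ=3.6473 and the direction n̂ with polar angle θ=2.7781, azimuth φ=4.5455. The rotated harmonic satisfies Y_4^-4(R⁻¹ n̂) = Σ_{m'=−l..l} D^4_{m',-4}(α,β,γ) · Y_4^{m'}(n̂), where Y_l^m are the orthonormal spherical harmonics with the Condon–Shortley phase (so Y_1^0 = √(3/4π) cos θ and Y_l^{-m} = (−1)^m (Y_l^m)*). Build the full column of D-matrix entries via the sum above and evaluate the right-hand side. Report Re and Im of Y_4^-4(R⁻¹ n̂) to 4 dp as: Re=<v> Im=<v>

Need the full column D^4_{m',-4} for m'=−4..4 at α=3.9451, β=1.4372, γ=3.6473.
cos(β/2)=0.752728, sin(β/2)=0.658331
d^4_{-4,-4}: single k=0 term ⇒ +0.103064;  D = +0.051610-0.089211i
d^4_{-3,-4}: single k=0 term ⇒ -0.254951;  D = -0.070221-0.245090i
d^4_{-2,-4}: single k=0 term ⇒ +0.417155;  D = -0.368412-0.195680i
d^4_{-1,-4}: single k=0 term ⇒ -0.515963;  D = -0.490535+0.159979i
d^4_{0,-4}: single k=0 term ⇒ +0.504522;  D = -0.220373+0.453848i
d^4_{1,-4}: single k=0 term ⇒ -0.394668;  D = +0.135877+0.370540i
d^4_{2,-4}: single k=0 term ⇒ +0.244075;  D = +0.223277+0.098590i
d^4_{3,-4}: single k=0 term ⇒ -0.114103;  D = +0.105634-0.043137i
d^4_{4,-4}: single k=0 term ⇒ +0.035282;  D = +0.013074-0.032771i
Y_4^{m'}(θ=2.7781,φ=4.5455) and Σ D·Y over m':
  (+0.0516-0.0892i)·(+0.0056+0.0044i)  (-0.0702-0.2451i)·(-0.0252+0.0461i)  (-0.3684-0.1957i)·(-0.2044-0.0709i)  (-0.4905+0.1600i)·(+0.0814-0.4829i)  (-0.2204+0.4538i)·(+0.3706+0.0000i)  (+0.1359+0.3705i)·(-0.0814-0.4829i)  (+0.2233+0.0986i)·(-0.2044+0.0709i)  (+0.1056-0.0431i)·(+0.0252+0.0461i)  (+0.0131-0.0328i)·(+0.0056-0.0044i)
Y_4^-4(R⁻¹ n̂) = +0.150730+0.390315i

Re=0.1507 Im=0.3903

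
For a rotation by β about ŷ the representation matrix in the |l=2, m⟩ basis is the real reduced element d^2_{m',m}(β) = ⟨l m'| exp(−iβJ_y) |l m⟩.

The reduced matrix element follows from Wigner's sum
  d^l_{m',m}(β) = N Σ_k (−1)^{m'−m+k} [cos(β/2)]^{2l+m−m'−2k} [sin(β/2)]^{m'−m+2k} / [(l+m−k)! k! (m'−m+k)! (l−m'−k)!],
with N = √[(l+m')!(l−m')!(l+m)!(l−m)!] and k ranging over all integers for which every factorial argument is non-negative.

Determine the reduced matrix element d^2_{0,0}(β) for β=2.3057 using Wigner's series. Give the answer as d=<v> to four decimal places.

d^2_{0,0}(β=2.3057) via Wigner's sum:
Half-angle: c=0.405884, s=0.913924. N=√(2·2·2·2)=4.000000
The bounds max(0,m−m')=0 and min(l+m,l−m')=2 give 3 terms
  k=0: (−1)^0·4.0000/(4)·0.4059^4·0.9139^0 = +0.027140
  k=1: (−1)^1·4.0000/(1)·0.4059^2·0.9139^2 = -0.550409
  k=2: (−1)^2·4.0000/(4)·0.4059^0·0.9139^4 = +0.697656
d^2_{0,0}(2.3057) = +0.027140 -0.550409 +0.697656 = +0.174387

d=0.1744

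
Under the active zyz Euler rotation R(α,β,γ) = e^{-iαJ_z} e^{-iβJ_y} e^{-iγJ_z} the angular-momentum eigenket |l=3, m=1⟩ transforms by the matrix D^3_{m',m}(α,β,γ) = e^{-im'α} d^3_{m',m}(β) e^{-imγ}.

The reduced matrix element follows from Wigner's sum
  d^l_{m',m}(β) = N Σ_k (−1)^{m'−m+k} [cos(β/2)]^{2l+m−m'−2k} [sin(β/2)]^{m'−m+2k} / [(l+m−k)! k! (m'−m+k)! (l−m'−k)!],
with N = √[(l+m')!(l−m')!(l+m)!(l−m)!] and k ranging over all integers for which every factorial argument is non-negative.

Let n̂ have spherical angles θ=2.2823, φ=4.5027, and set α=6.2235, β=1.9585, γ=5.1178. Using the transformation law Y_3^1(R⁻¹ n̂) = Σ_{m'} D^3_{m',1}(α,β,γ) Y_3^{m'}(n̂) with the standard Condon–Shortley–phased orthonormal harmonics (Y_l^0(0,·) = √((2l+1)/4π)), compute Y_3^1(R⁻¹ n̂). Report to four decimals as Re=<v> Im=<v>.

Re=0.2741 Im=0.0870

Need the full column D^3_{m',1} for m'=−3..3 at α=6.2235, β=1.9585, γ=5.1178.
cos(β/2)=0.557645, sin(β/2)=0.830079
d^3_{-3,1}: single k=4 term ⇒ +0.571795;  D = +0.315491+0.476880i
d^3_{-2,1}: k∈[3..4] ⇒ +0.627282 -0.694954 = -0.067672;  D = -0.033905-0.058566i
d^3_{-1,1}: k∈[2..4] ⇒ +0.399781 -1.181094 +0.327128 = -0.454185;  D = -0.203706-0.405940i
d^3_{0,1}: k∈[1..3] ⇒ +0.155060 -1.030730 +0.761284 = -0.114385;  D = -0.045113-0.105113i
d^3_{1,1}: k∈[0..2] ⇒ +0.030071 -0.533042 +0.885821 = +0.382850;  D = +0.129740+0.360196i
d^3_{2,1}: k∈[0..1] ⇒ -0.141550 +0.627282 = +0.485732;  D = +0.137052+0.465996i
d^3_{3,1}: single k=0 term ⇒ +0.258058;  D = +0.057915+0.251475i
Y_3^{m'}(θ=2.2823,φ=4.5027) and Σ D·Y over m':
  (+0.3155+0.4769i)·(+0.1067-0.1466i)  (-0.0339-0.0586i)·(+0.3496+0.1559i)  (-0.2037-0.4059i)·(-0.0577+0.2710i)  (-0.0451-0.1051i)·(+0.2115+0.0000i)  (+0.1297+0.3602i)·(+0.0577+0.2710i)  (+0.1371+0.4660i)·(+0.3496-0.1559i)  (+0.0579+0.2515i)·(-0.1067-0.1466i)
Y_3^1(R⁻¹ n̂) = +0.274133+0.087016i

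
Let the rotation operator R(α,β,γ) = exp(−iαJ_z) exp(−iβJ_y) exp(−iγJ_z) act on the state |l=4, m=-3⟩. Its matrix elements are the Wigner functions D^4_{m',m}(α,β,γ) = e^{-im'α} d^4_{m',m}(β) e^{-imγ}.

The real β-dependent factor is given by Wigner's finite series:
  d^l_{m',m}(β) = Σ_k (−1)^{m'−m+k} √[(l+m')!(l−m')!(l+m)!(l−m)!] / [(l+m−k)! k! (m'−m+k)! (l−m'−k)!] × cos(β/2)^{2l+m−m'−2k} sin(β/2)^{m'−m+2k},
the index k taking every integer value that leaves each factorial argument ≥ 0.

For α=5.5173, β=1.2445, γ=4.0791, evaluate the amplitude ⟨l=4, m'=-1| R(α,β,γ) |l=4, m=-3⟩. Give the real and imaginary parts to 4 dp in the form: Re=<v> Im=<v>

Re=0.0506 Im=-0.0983

Split into d^4_{-1,-3}(β=1.2445) × two z-phases.
c=cos(1.2445/2)=0.812569, s=sin(1.2445/2)=0.582865; N=√[6·120·1·5040]=1904.940944
The bounds max(0,m−m')=0 and min(l+m,l−m')=1 give 2 terms
  k=0: (−1)^2·1904.9409/(240)·0.8126^6·0.5829^2 = +0.776190
  k=1: (−1)^3·1904.9409/(144)·0.8126^4·0.5829^4 = -0.665628
d^4_{-1,-3}(1.2445) = +0.776190 -0.665628 = +0.110561
Attach z-rotation phases: D = e^{-i(-1)(5.5173)}·(+0.110561)·e^{-i(-3)(4.0791)} = +0.050647-0.098279i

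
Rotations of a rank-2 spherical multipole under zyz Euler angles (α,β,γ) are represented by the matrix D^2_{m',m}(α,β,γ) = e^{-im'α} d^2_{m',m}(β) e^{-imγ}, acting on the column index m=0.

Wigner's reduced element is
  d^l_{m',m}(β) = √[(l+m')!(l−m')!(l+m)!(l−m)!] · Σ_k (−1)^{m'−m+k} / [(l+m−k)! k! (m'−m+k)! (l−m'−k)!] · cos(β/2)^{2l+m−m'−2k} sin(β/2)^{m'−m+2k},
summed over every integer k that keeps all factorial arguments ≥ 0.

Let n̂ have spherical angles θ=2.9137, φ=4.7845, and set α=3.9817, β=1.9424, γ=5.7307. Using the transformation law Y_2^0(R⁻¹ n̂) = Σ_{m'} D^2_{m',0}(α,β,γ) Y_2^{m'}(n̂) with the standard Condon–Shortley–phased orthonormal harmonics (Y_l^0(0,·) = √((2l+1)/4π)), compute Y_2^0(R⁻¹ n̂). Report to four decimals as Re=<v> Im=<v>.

Re=-0.0789 Im=0.0000

Need the full column D^2_{m',0} for m'=−2..2 at α=3.9817, β=1.9424, γ=5.7307.
cos(β/2)=0.564309, sin(β/2)=0.825563
d^2_{-2,0}: single k=2 term ⇒ +0.531632;  D = -0.058054+0.528452i
d^2_{-1,0}: k∈[1..2] ⇒ +0.363394 -0.777758 = -0.414364;  D = +0.276539+0.308583i
d^2_{0,0}: k∈[0..2] ⇒ +0.101407 -0.868151 +0.464517 = -0.302227;  D = -0.302227+0.000000i
d^2_{1,0}: k∈[0..1] ⇒ -0.363394 +0.777758 = +0.414364;  D = -0.276539+0.308583i
d^2_{2,0}: single k=0 term ⇒ +0.531632;  D = -0.058054-0.528452i
Y_2^{m'}(θ=2.9137,φ=4.7845) and Σ D·Y over m':
  (-0.0581+0.5285i)·(-0.0195+0.0028i)  (+0.2765+0.3086i)·(-0.0123-0.1696i)  (-0.3022+0.0000i)·(+0.5825+0.0000i)  (-0.2765+0.3086i)·(+0.0123-0.1696i)  (-0.0581-0.5285i)·(-0.0195-0.0028i)
Y_2^0(R⁻¹ n̂) = -0.078887-0.000000i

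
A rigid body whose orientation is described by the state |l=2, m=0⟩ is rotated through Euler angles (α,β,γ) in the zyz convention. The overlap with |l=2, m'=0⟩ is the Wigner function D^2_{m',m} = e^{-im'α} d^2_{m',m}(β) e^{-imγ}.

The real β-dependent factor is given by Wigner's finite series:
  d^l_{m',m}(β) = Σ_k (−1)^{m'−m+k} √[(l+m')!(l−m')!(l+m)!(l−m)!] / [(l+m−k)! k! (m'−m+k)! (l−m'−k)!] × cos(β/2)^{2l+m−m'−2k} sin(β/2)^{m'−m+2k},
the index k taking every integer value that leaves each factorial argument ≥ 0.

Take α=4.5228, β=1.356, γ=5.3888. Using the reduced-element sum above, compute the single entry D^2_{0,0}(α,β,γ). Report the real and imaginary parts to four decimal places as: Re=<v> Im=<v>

Re=-0.4319 Im=0.0000

First d^2_{0,0}(β=1.356), then the phase factors e^{-i(0)α} and e^{-i(0)γ}:
Half-angle: c=0.778829, s=0.627237. N=√(2·2·2·2)=4.000000
k∈{0,1,2} keeps every argument non-negative
  k=0: (−1)^0·4.0000/(4)·0.7788^4·0.6272^0 = +0.367932
  k=1: (−1)^1·4.0000/(1)·0.7788^2·0.6272^2 = -0.954568
  k=2: (−1)^2·4.0000/(4)·0.7788^0·0.6272^4 = +0.154784
d^2_{0,0}(1.356) = +0.367932 -0.954568 +0.154784 = -0.431852
Phases: e^{-i·(0)·4.5228}=+1.000000+0.000000i, e^{-i·(0)·5.3888}=+1.000000+0.000000i ⇒ D=-0.431852+0.000000i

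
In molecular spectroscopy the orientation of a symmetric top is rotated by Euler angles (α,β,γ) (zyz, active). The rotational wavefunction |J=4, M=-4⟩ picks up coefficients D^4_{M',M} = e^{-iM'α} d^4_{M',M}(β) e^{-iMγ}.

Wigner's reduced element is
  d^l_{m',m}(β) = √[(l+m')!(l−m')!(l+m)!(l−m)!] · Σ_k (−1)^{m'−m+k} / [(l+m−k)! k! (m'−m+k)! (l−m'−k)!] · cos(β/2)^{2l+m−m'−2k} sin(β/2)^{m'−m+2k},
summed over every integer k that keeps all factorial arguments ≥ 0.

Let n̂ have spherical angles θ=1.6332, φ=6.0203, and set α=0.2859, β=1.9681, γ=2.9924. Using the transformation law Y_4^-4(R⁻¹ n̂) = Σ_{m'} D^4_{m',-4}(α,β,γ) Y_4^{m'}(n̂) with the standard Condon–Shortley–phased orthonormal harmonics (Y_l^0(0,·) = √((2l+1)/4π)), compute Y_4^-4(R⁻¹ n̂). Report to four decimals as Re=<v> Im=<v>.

Re=0.0126 Im=0.0511

Need the full column D^4_{m',-4} for m'=−4..4 at α=0.2859, β=1.9681, γ=2.9924.
cos(β/2)=0.553654, sin(β/2)=0.832746
d^4_{-4,-4}: single k=0 term ⇒ +0.008829;  D = +0.007542+0.004591i
d^4_{-3,-4}: single k=0 term ⇒ -0.037560;  D = -0.036289-0.009690i
d^4_{-2,-4}: single k=0 term ⇒ +0.105691;  D = +0.105658-0.002639i
d^4_{-1,-4}: single k=0 term ⇒ -0.224816;  D = -0.214040+0.068768i
d^4_{0,-4}: single k=0 term ⇒ +0.378055;  D = +0.312710-0.212457i
d^4_{1,-4}: single k=0 term ⇒ -0.508598;  D = -0.323006+0.392860i
d^4_{2,-4}: single k=0 term ⇒ +0.540921;  D = +0.211753-0.497751i
d^4_{3,-4}: single k=0 term ⇒ -0.434884;  D = -0.050474+0.431945i
d^4_{4,-4}: single k=0 term ⇒ +0.231261;  D = -0.039028-0.227944i
Y_4^{m'}(θ=1.6332,φ=6.0203) and Σ D·Y over m':
  (+0.0075+0.0046i)·(+0.2179+0.3812i)  (-0.0363-0.0097i)·(-0.0547-0.0551i)  (+0.1057-0.0026i)·(-0.2804-0.1627i)  (-0.2140+0.0688i)·(+0.0845+0.0227i)  (+0.3127-0.2125i)·(+0.3051+0.0000i)  (-0.3230+0.3929i)·(-0.0845+0.0227i)  (+0.2118-0.4978i)·(-0.2804+0.1627i)  (-0.0505+0.4319i)·(+0.0547-0.0551i)  (-0.0390-0.2279i)·(+0.2179-0.3812i)
Y_4^-4(R⁻¹ n̂) = +0.012626+0.051146i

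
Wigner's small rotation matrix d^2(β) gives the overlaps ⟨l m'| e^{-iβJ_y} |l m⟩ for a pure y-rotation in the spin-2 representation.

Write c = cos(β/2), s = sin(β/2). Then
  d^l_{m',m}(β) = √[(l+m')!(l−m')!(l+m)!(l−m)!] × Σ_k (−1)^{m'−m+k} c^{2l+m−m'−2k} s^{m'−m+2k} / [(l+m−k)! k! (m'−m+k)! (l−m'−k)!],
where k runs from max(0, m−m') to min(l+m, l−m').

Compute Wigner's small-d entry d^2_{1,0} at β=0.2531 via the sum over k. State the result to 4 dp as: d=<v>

d^2_{1,0}(β=0.2531) via Wigner's sum:
c=cos(0.2531/2)=0.992003, s=sin(0.2531/2)=0.126212; N=√[6·1·2·2]=4.898979
The bounds max(0,m−m')=0 and min(l+m,l−m')=1 give 2 terms
  k=0: (−1)^1·4.8990/(2)·0.9920^3·0.1262^1 = -0.301799
  k=1: (−1)^2·4.8990/(2)·0.9920^1·0.1262^3 = +0.004885
d^2_{1,0}(0.2531) = -0.301799 +0.004885 = -0.296913

d=-0.2969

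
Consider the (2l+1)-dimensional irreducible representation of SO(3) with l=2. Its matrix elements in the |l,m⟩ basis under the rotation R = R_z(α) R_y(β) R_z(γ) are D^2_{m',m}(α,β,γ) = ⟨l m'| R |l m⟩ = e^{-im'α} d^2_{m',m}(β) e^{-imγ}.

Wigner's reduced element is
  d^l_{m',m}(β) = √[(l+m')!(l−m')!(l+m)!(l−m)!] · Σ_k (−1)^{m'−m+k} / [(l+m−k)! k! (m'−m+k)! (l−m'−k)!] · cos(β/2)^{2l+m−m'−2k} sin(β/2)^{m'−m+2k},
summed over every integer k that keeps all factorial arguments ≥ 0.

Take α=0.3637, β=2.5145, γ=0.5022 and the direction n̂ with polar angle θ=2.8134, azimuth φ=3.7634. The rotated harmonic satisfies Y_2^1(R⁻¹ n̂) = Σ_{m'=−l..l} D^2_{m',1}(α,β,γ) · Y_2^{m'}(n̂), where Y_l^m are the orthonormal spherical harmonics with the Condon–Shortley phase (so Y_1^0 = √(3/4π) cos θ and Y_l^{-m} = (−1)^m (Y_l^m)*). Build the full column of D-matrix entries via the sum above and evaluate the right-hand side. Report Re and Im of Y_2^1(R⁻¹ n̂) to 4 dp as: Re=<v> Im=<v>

Re=-0.3014 Im=0.2078

Need the full column D^2_{m',1} for m'=−2..2 at α=0.3637, β=2.5145, γ=0.5022.
cos(β/2)=0.308434, sin(β/2)=0.951246
d^2_{-2,1}: single k=3 term ⇒ +0.530971;  D = +0.517563+0.118566i
d^2_{-1,1}: k∈[2..3] ⇒ +0.258245 -0.818787 = -0.560542;  D = -0.555175+0.077387i
d^2_{0,1}: k∈[1..2] ⇒ +0.068368 -0.650303 = -0.581935;  D = -0.510081+0.280117i
d^2_{1,1}: k∈[0..1] ⇒ +0.009050 -0.258245 = -0.249195;  D = -0.161467+0.189806i
d^2_{2,1}: single k=0 term ⇒ -0.055823;  D = -0.018679+0.052605i
Y_2^{m'}(θ=2.8134,φ=3.7634) and Σ D·Y over m':
  (+0.5176+0.1186i)·(+0.0129-0.0380i)  (-0.5552+0.0774i)·(+0.1916-0.1373i)  (-0.5101+0.2801i)·(+0.5325+0.0000i)  (-0.1615+0.1898i)·(-0.1916-0.1373i)  (-0.0187+0.0526i)·(+0.0129+0.0380i)
Y_2^1(R⁻¹ n̂) = -0.301413+0.207848i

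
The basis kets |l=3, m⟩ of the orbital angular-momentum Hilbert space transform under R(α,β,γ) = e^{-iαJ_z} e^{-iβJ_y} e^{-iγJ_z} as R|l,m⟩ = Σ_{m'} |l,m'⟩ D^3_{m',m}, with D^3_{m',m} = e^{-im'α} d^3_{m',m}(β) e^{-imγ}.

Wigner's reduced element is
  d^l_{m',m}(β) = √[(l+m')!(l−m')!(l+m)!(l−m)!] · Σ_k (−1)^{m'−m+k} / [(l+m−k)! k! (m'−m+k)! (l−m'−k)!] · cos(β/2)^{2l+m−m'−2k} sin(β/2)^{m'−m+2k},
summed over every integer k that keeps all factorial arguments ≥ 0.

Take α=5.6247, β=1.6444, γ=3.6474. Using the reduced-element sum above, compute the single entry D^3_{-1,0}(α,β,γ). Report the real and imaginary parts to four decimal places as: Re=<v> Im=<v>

Re=-0.3323 Im=0.2571

D^3_{-1,0}(5.6247,1.6444,3.6474) = e^{-i·-1·5.6247}·d^3_{-1,0}(1.6444)·e^{-i·0·3.6474}. Compute d first:
c=cos(1.6444/2)=0.680611, s=sin(1.6444/2)=0.732645; N=√[2·24·6·6]=41.569219
k: max(0,(0)−(-1))=1 … min(3+(0),3−(-1))=3
  k=1: (−1)^0·41.5692/(12)·0.6806^5·0.7326^1 = +0.370663
  k=2: (−1)^1·41.5692/(4)·0.6806^3·0.7326^3 = -1.288515
  k=3: (−1)^2·41.5692/(12)·0.6806^1·0.7326^5 = +0.497688
d^3_{-1,0}(1.6444) = +0.370663 -1.288515 +0.497688 = -0.420164
Phases: e^{-i·(-1)·5.6247}=+0.790920-0.611920i, e^{-i·(0)·3.6474}=+1.000000+0.000000i ⇒ D=-0.332316+0.257107i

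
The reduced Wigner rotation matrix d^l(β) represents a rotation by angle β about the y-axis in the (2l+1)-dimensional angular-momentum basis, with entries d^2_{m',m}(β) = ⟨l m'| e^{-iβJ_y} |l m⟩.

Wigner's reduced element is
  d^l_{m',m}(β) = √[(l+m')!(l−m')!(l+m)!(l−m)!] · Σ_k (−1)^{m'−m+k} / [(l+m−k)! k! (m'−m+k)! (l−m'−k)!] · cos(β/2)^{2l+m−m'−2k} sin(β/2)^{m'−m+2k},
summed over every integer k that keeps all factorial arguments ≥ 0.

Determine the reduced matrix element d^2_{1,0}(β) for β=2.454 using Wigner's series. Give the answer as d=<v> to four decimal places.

d=0.6007

d^2_{1,0}(β=2.454) via Wigner's sum:
Half-angle: c=0.337064, s=0.941482. N=√(6·1·2·2)=4.898979
k∈{0,1} keeps every argument non-negative
  k=0: (−1)^1·4.8990/(2)·0.3371^3·0.9415^1 = -0.088313
  k=1: (−1)^2·4.8990/(2)·0.3371^1·0.9415^3 = +0.689007
d^2_{1,0}(2.454) = -0.088313 +0.689007 = +0.600694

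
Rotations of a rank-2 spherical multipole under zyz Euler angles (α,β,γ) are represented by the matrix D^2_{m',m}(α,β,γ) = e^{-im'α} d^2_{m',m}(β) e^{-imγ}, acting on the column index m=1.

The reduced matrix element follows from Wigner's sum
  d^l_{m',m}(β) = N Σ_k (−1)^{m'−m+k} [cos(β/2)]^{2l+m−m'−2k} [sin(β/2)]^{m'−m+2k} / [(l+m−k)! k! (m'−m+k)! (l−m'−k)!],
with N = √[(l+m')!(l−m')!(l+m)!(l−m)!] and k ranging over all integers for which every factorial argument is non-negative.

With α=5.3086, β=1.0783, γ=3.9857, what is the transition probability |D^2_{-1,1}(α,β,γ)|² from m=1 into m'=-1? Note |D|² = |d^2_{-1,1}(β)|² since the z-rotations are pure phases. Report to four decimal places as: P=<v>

P=0.2630

First d^2_{-1,1}(β=1.0783), then the phase factors e^{-i(-1)α} and e^{-i(1)γ}:
Half-angle: c=0.858145, s=0.513407. N=√(1·6·6·1)=6.000000
Admissible k: 2..3 (factorial args all ≥0)
  k=2: (−1)^0·6.0000/(2)·0.8581^2·0.5134^2 = +0.582326
  k=3: (−1)^1·6.0000/(6)·0.8581^0·0.5134^4 = -0.069478
d^2_{-1,1}(1.0783) = +0.582326 -0.069478 = +0.512848
|D^2_{-1,1}|² = |d^2_{-1,1}(β)|² = (+0.512848)² = 0.263013 (the z-rotation phases have unit modulus)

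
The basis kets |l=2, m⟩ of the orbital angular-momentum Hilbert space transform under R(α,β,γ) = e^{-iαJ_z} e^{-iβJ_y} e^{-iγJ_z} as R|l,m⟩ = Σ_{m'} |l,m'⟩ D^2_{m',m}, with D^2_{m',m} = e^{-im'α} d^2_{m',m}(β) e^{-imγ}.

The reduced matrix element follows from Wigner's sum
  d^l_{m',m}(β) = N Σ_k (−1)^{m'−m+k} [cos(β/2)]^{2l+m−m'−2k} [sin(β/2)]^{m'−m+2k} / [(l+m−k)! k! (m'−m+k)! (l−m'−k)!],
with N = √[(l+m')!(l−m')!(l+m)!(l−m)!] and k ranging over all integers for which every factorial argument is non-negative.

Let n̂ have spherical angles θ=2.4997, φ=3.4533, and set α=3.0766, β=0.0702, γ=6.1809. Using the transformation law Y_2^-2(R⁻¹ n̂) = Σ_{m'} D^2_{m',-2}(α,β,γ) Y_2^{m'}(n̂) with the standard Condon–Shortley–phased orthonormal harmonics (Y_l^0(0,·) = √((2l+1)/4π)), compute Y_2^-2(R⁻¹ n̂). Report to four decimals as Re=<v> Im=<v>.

Need the full column D^2_{m',-2} for m'=−2..2 at α=3.0766, β=0.0702, γ=6.1809.
cos(β/2)=0.999384, sin(β/2)=0.035093
d^2_{-2,-2}: single k=0 term ⇒ +0.997539;  D = +0.942231-0.327542i
d^2_{-1,-2}: single k=0 term ⇒ -0.070056;  D = +0.067526-0.018657i
d^2_{0,-2}: single k=0 term ⇒ +0.003013;  D = +0.002950-0.000612i
d^2_{1,-2}: single k=0 term ⇒ -0.000086;  D = +0.000086-0.000012i
d^2_{2,-2}: single k=0 term ⇒ +0.000002;  D = +0.000002-0.000000i
Y_2^{m'}(θ=2.4997,φ=3.4533) and Σ D·Y over m':
  (+0.9422-0.3275i)·(+0.1124-0.0808i)  (+0.0675-0.0187i)·(+0.3526-0.1136i)  (+0.0030-0.0006i)·(+0.2916+0.0000i)  (+0.0001-0.0000i)·(-0.3526-0.1136i)  (+0.0000-0.0000i)·(+0.1124+0.0808i)
Y_2^-2(R⁻¹ n̂) = +0.101965-0.127422i

Re=0.1020 Im=-0.1274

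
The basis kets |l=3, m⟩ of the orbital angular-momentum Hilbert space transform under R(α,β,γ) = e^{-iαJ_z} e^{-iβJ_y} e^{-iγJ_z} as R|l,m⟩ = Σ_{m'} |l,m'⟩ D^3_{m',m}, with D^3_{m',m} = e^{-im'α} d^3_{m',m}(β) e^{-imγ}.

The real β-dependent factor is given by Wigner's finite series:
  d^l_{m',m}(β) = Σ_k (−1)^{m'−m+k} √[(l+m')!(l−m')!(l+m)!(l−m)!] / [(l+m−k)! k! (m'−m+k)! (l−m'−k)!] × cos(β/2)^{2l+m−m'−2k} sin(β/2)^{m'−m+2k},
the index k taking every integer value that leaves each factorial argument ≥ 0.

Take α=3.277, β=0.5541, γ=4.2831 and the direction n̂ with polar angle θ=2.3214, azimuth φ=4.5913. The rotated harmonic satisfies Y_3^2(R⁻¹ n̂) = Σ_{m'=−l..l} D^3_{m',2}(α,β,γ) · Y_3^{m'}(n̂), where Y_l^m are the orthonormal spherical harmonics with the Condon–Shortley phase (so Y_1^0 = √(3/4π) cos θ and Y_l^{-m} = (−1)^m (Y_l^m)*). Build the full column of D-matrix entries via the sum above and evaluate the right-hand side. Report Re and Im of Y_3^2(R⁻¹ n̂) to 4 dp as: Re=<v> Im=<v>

Need the full column D^3_{m',2} for m'=−3..3 at α=3.277, β=0.5541, γ=4.2831.
cos(β/2)=0.961867, sin(β/2)=0.273519
d^3_{-3,2}: single k=5 term ⇒ +0.003607;  D = +0.001087+0.003439i
d^3_{-2,2}: k∈[4..5] ⇒ +0.025891 -0.000419 = +0.025472;  D = -0.010882-0.023031i
d^3_{-1,2}: k∈[3..4] ⇒ +0.115170 -0.004656 = +0.110513;  D = +0.060269+0.092633i
d^3_{0,2}: k∈[2..3] ⇒ +0.350749 -0.028362 = +0.322386;  D = -0.210684-0.244019i
d^3_{1,2}: k∈[1..2] ⇒ +0.712135 -0.115170 = +0.596965;  D = +0.447551+0.395050i
d^3_{2,2}: k∈[0..1] ⇒ +0.791934 -0.320188 = +0.471746;  D = -0.392579-0.261583i
d^3_{3,2}: single k=0 term ⇒ -0.551617;  D = -0.496135-0.241104i
Y_3^{m'}(θ=2.3214,φ=4.5913) and Σ D·Y over m':
  (+0.0011+0.0034i)·(+0.0580-0.1525i)  (-0.0109-0.0230i)·(+0.3619+0.0894i)  (+0.0603+0.0926i)·(-0.0379+0.3111i)  (-0.2107-0.2440i)·(+0.1715+0.0000i)  (+0.4476+0.3951i)·(+0.0379+0.3111i)  (-0.3926-0.2616i)·(+0.3619-0.0894i)  (-0.4961-0.2411i)·(-0.0580-0.1525i)
Y_3^2(R⁻¹ n̂) = -0.347960+0.148393i

Re=-0.3480 Im=0.1484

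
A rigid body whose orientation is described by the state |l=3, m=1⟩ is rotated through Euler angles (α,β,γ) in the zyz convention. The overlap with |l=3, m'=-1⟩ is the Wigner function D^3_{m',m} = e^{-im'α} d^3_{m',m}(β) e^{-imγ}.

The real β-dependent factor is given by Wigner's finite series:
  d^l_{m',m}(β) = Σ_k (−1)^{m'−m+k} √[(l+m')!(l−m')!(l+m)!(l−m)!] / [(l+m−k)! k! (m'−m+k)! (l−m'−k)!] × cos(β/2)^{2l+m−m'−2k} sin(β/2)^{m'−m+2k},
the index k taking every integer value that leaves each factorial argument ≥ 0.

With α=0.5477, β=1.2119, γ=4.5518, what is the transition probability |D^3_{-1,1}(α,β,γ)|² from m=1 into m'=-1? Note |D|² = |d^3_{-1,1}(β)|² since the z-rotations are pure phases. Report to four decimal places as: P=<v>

First d^3_{-1,1}(β=1.2119), then the phase factors e^{-i(-1)α} and e^{-i(1)γ}:
Half-angle: c=0.821961, s=0.569543. N=√(2·24·24·2)=48.000000
The bounds max(0,m−m')=2 and min(l+m,l−m')=4 give 3 terms
  k=2: (−1)^0·48.0000/(8)·0.8220^4·0.5695^2 = +0.888404
  k=3: (−1)^1·48.0000/(6)·0.8220^2·0.5695^4 = -0.568721
  k=4: (−1)^2·48.0000/(48)·0.8220^0·0.5695^6 = +0.034132
d^3_{-1,1}(1.2119) = +0.888404 -0.568721 +0.034132 = +0.353814
|D^3_{-1,1}|² = |d^3_{-1,1}(β)|² = (+0.353814)² = 0.125184 (the z-rotation phases have unit modulus)

P=0.1252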